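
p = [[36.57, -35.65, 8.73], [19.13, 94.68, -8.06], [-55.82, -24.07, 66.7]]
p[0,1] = -35.65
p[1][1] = 94.68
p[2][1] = -24.07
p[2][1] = -24.07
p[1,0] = 19.13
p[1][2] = -8.06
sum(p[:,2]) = 67.37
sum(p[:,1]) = 34.96000000000001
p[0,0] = 36.57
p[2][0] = -55.82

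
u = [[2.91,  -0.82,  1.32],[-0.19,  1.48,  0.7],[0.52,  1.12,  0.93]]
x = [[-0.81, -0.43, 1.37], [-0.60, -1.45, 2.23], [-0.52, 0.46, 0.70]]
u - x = [[3.72, -0.39, -0.05], [0.41, 2.93, -1.53], [1.04, 0.66, 0.23]]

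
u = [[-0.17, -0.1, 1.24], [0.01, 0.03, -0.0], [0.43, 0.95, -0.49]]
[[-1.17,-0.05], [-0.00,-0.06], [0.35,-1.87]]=u @ [[-1.76, 1.37], [0.58, -2.62], [-1.14, -0.06]]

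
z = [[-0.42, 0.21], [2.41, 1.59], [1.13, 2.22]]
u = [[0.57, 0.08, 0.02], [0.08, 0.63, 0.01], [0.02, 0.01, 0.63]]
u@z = [[-0.02, 0.29],[1.50, 1.04],[0.73, 1.42]]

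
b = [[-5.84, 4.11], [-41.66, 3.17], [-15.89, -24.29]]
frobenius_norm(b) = 51.37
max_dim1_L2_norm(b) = 41.78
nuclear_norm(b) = 69.46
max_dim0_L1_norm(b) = 63.39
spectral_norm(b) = 45.37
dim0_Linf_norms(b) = [41.66, 24.29]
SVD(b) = [[-0.11, -0.21], [-0.90, -0.40], [-0.43, 0.89]] @ diag([45.37412356268693, 24.089153387323897]) @ [[0.99, 0.16], [0.16, -0.99]]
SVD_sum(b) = [[-5.06,  -0.81], [-40.13,  -6.4], [-19.27,  -3.07]] + [[-0.78, 4.92], [-1.53, 9.57], [3.38, -21.22]]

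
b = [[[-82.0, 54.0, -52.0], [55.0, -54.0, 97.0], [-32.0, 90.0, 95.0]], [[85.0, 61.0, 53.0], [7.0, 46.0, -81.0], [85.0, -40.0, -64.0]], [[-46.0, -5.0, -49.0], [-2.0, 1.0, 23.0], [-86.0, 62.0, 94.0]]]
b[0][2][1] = 90.0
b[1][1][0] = 7.0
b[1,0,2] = 53.0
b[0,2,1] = 90.0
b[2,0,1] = -5.0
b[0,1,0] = 55.0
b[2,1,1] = 1.0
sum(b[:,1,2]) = 39.0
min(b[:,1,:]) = -81.0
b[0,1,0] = 55.0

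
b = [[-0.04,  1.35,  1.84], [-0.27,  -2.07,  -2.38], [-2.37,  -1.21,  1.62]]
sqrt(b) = [[(-1.86-1j),-1.19-1.73j,(0.96-0.76j)], [(2.27+1.6j),(1.46+2.55j),-1.17+1.03j], [-2.73+0.06j,-1.75-0.19j,1.41-0.20j]]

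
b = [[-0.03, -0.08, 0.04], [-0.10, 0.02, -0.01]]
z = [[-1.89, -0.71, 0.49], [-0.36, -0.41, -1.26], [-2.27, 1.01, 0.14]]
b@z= [[-0.01, 0.09, 0.09], [0.20, 0.05, -0.08]]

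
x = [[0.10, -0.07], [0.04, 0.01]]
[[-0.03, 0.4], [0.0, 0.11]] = x @ [[-0.01, 2.99], [0.43, -1.39]]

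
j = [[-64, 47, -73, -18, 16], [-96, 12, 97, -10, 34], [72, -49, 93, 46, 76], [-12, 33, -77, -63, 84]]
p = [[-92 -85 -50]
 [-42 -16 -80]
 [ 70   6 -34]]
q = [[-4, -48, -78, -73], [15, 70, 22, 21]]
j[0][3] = -18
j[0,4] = 16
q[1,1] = 70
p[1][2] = -80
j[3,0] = -12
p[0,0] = -92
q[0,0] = -4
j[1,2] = 97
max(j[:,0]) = 72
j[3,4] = 84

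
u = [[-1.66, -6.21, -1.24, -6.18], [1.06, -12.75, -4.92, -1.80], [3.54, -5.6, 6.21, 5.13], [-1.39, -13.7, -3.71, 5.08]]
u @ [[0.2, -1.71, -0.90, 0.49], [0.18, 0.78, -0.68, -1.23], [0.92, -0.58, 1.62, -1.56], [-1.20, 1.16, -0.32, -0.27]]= [[4.83, -8.45, 5.69, 10.43], [-4.45, -10.99, 0.32, 24.36], [-0.74, -8.07, 9.04, -2.45], [-12.25, -0.26, 2.93, 20.59]]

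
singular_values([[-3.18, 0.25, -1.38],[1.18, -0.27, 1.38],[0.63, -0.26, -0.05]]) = [3.9, 0.8, 0.25]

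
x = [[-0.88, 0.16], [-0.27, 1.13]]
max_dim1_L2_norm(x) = 1.16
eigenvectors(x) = [[-0.99,-0.08], [-0.13,-1.0]]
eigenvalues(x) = [-0.86, 1.11]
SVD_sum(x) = [[-0.31, 0.51], [-0.58, 0.94]] + [[-0.57, -0.35], [0.31, 0.19]]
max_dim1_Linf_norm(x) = 1.13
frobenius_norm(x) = 1.47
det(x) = -0.95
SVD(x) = [[0.47, 0.88], [0.88, -0.47]] @ diag([1.255200452276716, 0.7578072476588804]) @ [[-0.52,0.85], [-0.85,-0.52]]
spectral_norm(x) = 1.26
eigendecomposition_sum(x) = [[-0.87, 0.07], [-0.12, 0.01]] + [[-0.01, 0.09], [-0.15, 1.12]]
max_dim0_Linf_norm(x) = 1.13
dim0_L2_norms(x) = [0.92, 1.14]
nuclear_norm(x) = 2.01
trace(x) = 0.25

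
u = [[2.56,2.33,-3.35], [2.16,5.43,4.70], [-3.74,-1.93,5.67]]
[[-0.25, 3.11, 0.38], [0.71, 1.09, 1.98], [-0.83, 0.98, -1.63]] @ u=[[4.66, 15.57, 17.61], [-3.23, 3.75, 13.97], [6.09, 6.53, -1.86]]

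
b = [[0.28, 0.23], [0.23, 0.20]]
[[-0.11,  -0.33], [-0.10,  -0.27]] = b @ [[0.25, -0.94], [-0.77, -0.29]]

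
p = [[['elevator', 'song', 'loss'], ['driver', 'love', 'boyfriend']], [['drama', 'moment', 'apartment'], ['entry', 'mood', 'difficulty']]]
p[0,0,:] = ['elevator', 'song', 'loss']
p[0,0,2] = 'loss'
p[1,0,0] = 'drama'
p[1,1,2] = 'difficulty'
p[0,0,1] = 'song'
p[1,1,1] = 'mood'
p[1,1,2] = 'difficulty'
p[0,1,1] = 'love'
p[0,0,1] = 'song'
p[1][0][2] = 'apartment'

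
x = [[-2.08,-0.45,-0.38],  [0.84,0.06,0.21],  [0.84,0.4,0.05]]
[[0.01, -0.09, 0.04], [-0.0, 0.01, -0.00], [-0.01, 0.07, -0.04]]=x @ [[-0.00, 0.01, -0.0], [-0.02, 0.17, -0.11], [0.0, -0.03, 0.02]]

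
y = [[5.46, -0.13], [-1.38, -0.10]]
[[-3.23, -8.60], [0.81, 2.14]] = y @ [[-0.59, -1.57], [0.09, 0.23]]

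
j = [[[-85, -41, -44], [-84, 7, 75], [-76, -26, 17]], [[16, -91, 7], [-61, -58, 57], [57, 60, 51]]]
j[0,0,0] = -85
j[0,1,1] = 7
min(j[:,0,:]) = -91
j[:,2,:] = [[-76, -26, 17], [57, 60, 51]]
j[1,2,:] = [57, 60, 51]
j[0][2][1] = -26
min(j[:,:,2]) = -44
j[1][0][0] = 16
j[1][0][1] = -91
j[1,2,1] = 60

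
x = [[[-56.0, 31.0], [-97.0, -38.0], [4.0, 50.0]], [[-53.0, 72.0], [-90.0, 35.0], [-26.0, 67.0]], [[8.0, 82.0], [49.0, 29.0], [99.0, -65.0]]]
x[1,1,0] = -90.0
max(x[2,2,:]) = 99.0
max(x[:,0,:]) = 82.0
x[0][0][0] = -56.0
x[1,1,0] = -90.0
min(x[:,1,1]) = -38.0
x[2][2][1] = -65.0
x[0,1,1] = -38.0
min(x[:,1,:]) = -97.0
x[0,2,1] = 50.0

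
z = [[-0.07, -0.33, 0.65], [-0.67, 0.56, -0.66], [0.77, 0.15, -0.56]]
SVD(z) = [[0.56,0.2,0.81], [-0.76,0.50,0.4], [-0.32,-0.84,0.43]] @ diag([1.2590833762001479, 1.0378899709490412, 0.02989080092329394]) @ [[0.18,  -0.52,  0.83], [-0.96,  0.09,  0.26], [0.21,  0.85,  0.49]]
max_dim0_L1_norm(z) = 1.87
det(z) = -0.04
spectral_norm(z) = 1.26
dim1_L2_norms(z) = [0.73, 1.09, 0.96]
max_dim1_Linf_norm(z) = 0.77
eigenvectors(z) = [[0.38, -0.53, 0.2],[-0.92, 0.13, 0.86],[0.1, 0.84, 0.47]]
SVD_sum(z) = [[0.12, -0.37, 0.58], [-0.17, 0.50, -0.80], [-0.07, 0.21, -0.34]] + [[-0.2, 0.02, 0.05],  [-0.50, 0.05, 0.14],  [0.84, -0.08, -0.23]] + [[0.01, 0.02, 0.01], [0.0, 0.01, 0.01], [0.00, 0.01, 0.01]]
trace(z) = -0.07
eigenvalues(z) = [0.91, -1.02, 0.04]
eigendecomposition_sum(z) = [[0.33, -0.21, 0.24], [-0.81, 0.51, -0.59], [0.09, -0.06, 0.07]] + [[-0.41, -0.12, 0.40], [0.10, 0.03, -0.10], [0.66, 0.2, -0.64]] + [[0.01, 0.0, 0.01],[0.04, 0.02, 0.02],[0.02, 0.01, 0.01]]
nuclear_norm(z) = 2.33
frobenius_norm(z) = 1.63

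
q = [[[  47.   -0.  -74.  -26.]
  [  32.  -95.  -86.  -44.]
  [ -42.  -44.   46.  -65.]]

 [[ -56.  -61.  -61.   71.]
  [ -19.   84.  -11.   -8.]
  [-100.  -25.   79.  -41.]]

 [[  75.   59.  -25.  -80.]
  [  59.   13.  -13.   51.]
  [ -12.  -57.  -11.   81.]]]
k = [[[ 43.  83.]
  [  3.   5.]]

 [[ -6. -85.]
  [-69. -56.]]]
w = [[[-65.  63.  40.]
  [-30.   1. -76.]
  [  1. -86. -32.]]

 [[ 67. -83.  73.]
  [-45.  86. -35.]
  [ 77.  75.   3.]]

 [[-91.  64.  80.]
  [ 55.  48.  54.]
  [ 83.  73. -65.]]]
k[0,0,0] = 43.0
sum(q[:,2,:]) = -191.0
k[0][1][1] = 5.0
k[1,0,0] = -6.0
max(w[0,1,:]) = 1.0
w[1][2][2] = 3.0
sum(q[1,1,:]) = 46.0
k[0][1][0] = 3.0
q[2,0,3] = -80.0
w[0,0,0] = -65.0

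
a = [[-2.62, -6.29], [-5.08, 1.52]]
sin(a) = [[-0.43, 0.23], [0.19, -0.58]]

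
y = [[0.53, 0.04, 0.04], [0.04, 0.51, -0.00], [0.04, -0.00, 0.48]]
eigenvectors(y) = [[-0.79, -0.56, 0.25], [-0.51, 0.37, -0.78], [-0.34, 0.74, 0.58]]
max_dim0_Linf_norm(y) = 0.53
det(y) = 0.13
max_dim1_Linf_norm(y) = 0.53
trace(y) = 1.52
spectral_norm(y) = 0.57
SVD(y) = [[-0.79, -0.25, 0.56], [-0.51, 0.78, -0.37], [-0.34, -0.58, -0.74]] @ diag([0.5727491721763539, 0.4972508278236463, 0.44999999999999996]) @ [[-0.79, -0.51, -0.34], [-0.25, 0.78, -0.58], [0.56, -0.37, -0.74]]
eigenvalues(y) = [0.57, 0.45, 0.5]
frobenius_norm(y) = 0.88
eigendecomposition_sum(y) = [[0.36, 0.23, 0.16], [0.23, 0.15, 0.10], [0.16, 0.1, 0.07]] + [[0.14, -0.09, -0.19], [-0.09, 0.06, 0.12], [-0.19, 0.12, 0.25]] + [[0.03, -0.10, 0.07],[-0.10, 0.3, -0.22],[0.07, -0.22, 0.16]]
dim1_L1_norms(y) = [0.61, 0.55, 0.52]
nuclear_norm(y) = 1.52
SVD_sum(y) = [[0.36, 0.23, 0.16], [0.23, 0.15, 0.10], [0.16, 0.1, 0.07]] + [[0.03, -0.10, 0.07], [-0.1, 0.30, -0.22], [0.07, -0.22, 0.16]] + [[0.14, -0.09, -0.19], [-0.09, 0.06, 0.12], [-0.19, 0.12, 0.25]]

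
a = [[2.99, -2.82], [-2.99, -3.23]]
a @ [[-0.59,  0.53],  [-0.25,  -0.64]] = [[-1.06, 3.39], [2.57, 0.48]]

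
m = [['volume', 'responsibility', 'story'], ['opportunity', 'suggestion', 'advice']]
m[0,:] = ['volume', 'responsibility', 'story']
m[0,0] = 'volume'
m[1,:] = ['opportunity', 'suggestion', 'advice']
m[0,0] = 'volume'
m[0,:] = ['volume', 'responsibility', 'story']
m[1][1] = 'suggestion'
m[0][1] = 'responsibility'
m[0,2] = 'story'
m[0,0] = 'volume'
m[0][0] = 'volume'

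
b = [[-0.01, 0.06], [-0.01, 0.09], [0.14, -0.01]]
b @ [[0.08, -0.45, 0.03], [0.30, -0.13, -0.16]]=[[0.02, -0.00, -0.01], [0.03, -0.01, -0.01], [0.01, -0.06, 0.01]]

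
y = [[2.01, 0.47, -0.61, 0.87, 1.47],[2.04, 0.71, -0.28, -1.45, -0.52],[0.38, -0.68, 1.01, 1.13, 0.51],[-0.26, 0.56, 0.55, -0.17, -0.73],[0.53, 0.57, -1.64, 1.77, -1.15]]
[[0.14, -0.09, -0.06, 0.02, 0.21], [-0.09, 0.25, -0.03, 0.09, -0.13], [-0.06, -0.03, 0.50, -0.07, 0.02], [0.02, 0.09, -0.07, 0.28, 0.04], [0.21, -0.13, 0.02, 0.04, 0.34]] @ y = [[0.18, 0.17, -0.45, 0.55, -0.03],[0.23, 0.13, 0.22, -0.72, -0.19],[0.04, -0.42, 0.48, 0.60, 0.21],[0.15, 0.30, -0.02, -0.17, -0.3],[0.33, 0.21, -0.61, 0.99, -0.03]]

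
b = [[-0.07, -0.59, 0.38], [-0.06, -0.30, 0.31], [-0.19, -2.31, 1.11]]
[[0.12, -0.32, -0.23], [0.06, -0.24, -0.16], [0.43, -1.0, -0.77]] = b@[[-0.43, 0.65, -0.18], [-0.17, 0.13, 0.16], [-0.04, -0.52, -0.39]]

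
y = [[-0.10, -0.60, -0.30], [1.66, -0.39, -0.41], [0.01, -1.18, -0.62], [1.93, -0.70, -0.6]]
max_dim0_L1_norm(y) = 3.7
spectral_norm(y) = 2.83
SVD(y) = [[0.08, -0.46, 0.39], [0.61, 0.25, -0.64], [0.23, -0.84, -0.33], [0.75, 0.11, 0.57]] @ diag([2.827649180631278, 1.3754947158277122, 0.0037944703584996053]) @ [[0.87, -0.38, -0.31], [0.48, 0.80, 0.36], [0.11, -0.46, 0.88]]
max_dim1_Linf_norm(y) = 1.93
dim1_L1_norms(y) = [1.0, 2.46, 1.81, 3.23]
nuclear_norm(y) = 4.21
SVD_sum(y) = [[0.21,-0.09,-0.07], [1.5,-0.66,-0.53], [0.57,-0.25,-0.20], [1.86,-0.82,-0.66]] + [[-0.31, -0.51, -0.23], [0.16, 0.27, 0.12], [-0.56, -0.93, -0.42], [0.07, 0.12, 0.05]] + [[0.0, -0.0, 0.00], [-0.0, 0.0, -0.00], [-0.0, 0.00, -0.00], [0.0, -0.0, 0.00]]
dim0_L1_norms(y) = [3.7, 2.87, 1.93]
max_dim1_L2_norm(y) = 2.14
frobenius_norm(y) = 3.14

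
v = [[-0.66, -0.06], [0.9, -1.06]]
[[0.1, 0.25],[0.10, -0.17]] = v @ [[-0.13, -0.37], [-0.20, -0.15]]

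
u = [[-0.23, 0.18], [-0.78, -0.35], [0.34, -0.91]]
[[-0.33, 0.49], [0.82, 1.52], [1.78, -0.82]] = u@[[-0.15, -2.02], [-2.01, 0.15]]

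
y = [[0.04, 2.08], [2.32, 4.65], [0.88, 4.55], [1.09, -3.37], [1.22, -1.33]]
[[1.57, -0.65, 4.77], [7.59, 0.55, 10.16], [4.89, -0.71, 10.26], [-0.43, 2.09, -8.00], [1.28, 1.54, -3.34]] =y @[[1.83, 0.9, -0.23], [0.72, -0.33, 2.30]]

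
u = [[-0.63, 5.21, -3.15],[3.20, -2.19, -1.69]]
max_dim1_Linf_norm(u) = 5.21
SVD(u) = [[-0.94,0.34], [0.34,0.94]] @ diag([6.354721724486065, 3.86952345959355]) @ [[0.26, -0.89, 0.38], [0.72, -0.08, -0.69]]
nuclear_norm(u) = 10.22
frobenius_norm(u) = 7.44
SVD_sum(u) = [[-1.58, 5.31, -2.25], [0.57, -1.91, 0.81]] + [[0.95,  -0.10,  -0.90],[2.63,  -0.28,  -2.5]]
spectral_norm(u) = 6.35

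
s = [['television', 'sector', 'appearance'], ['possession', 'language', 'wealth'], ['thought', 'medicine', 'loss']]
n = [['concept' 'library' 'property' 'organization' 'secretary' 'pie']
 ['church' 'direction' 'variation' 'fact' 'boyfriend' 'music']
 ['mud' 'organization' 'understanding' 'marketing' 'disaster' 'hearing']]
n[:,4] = ['secretary', 'boyfriend', 'disaster']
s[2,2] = 'loss'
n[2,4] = 'disaster'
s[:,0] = ['television', 'possession', 'thought']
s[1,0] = 'possession'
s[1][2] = 'wealth'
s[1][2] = 'wealth'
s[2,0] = 'thought'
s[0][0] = 'television'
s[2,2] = 'loss'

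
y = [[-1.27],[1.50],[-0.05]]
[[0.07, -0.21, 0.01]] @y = [[-0.40]]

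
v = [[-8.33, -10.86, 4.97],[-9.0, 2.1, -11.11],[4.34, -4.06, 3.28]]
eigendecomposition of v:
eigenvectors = [[-0.46,0.9,-0.51],  [0.76,0.41,0.54],  [-0.46,-0.13,0.67]]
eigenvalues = [14.35, -14.03, -3.27]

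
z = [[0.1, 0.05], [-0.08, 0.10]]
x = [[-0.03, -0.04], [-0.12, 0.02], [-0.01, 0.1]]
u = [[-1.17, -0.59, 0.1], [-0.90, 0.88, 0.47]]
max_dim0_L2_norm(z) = 0.13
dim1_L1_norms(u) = [1.86, 2.25]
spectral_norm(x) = 0.13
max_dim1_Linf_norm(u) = 1.17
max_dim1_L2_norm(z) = 0.13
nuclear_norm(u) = 2.62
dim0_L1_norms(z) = [0.18, 0.15]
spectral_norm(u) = 1.53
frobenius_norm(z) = 0.17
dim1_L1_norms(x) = [0.07, 0.14, 0.11]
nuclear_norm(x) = 0.23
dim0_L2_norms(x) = [0.12, 0.11]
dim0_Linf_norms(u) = [1.17, 0.88, 0.47]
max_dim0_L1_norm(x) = 0.16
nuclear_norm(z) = 0.24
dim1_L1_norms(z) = [0.15, 0.18]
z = u @ x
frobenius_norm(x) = 0.17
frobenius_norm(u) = 1.88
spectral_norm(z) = 0.13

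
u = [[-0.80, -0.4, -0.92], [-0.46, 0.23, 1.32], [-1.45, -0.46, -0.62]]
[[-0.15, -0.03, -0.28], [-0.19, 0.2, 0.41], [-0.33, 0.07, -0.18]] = u@[[0.30, -0.23, -0.00], [-0.23, 0.63, -0.04], [-0.00, -0.04, 0.32]]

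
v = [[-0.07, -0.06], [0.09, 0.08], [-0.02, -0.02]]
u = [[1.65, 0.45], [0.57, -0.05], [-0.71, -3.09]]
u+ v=[[1.58,0.39], [0.66,0.03], [-0.73,-3.11]]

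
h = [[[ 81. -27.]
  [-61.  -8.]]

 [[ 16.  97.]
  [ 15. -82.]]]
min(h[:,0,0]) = 16.0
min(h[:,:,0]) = -61.0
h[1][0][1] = 97.0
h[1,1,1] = -82.0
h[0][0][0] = 81.0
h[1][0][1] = 97.0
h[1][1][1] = -82.0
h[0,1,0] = -61.0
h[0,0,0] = 81.0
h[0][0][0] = 81.0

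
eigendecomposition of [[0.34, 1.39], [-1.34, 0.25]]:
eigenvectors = [[(0.71+0j),(0.71-0j)], [(-0.02+0.7j),(-0.02-0.7j)]]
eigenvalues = [(0.3+1.36j), (0.3-1.36j)]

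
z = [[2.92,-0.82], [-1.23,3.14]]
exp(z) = [[29.51, -20.01], [-30.01, 34.87]]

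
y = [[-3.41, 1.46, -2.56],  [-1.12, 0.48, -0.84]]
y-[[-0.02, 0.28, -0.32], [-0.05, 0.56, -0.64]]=[[-3.39, 1.18, -2.24], [-1.07, -0.08, -0.2]]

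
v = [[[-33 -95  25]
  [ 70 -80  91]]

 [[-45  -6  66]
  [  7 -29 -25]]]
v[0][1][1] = -80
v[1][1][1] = -29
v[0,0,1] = -95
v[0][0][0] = -33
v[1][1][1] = -29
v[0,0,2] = 25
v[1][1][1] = -29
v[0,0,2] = 25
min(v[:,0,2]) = 25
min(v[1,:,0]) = -45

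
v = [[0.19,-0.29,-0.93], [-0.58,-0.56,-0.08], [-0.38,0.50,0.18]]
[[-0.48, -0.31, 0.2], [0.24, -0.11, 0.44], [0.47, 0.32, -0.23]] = v@[[-0.73,-0.23,-0.19], [0.29,0.41,-0.57], [0.28,0.16,-0.08]]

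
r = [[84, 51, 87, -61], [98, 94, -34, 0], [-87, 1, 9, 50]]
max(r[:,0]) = 98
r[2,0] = -87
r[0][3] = -61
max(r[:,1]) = 94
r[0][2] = 87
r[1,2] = -34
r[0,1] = 51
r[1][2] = -34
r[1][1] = 94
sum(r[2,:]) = -27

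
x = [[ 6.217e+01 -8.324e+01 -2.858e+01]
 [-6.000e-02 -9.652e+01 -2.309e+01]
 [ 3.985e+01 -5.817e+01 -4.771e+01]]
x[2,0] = 39.85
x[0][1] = -83.24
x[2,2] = -47.71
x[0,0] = 62.17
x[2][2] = -47.71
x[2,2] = -47.71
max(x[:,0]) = 62.17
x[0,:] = [62.17, -83.24, -28.58]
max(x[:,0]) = 62.17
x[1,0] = -0.06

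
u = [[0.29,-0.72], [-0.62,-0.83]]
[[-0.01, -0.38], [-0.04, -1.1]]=u@ [[0.03, 0.69], [0.03, 0.81]]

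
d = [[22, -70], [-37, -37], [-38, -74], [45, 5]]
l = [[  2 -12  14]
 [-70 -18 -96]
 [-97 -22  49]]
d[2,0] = -38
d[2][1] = -74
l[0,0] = 2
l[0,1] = -12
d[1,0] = -37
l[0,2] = 14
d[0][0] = 22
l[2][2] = 49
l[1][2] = -96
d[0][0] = 22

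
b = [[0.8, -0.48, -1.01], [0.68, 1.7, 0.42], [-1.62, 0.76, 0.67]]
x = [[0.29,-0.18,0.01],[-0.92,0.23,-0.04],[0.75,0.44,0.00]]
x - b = [[-0.51, 0.3, 1.02], [-1.6, -1.47, -0.46], [2.37, -0.32, -0.67]]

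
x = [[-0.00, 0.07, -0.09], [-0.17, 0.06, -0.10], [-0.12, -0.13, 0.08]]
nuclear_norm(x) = 0.45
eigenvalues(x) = [-0.08, 0.07, 0.15]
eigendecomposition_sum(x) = [[-0.02, -0.0, -0.01], [-0.09, -0.00, -0.05], [-0.09, -0.0, -0.05]] + [[0.08, -0.07, 0.05], [-0.08, 0.07, -0.05], [-0.12, 0.10, -0.07]] + [[-0.06, 0.14, -0.12],[0.0, -0.0, 0.0],[0.09, -0.23, 0.21]]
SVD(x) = [[0.48,-0.20,0.86], [0.78,0.54,-0.31], [-0.40,0.82,0.41]] @ diag([0.21957976281011307, 0.2113127534457256, 0.018211205216582038]) @ [[-0.39,  0.60,  -0.7],[-0.9,  -0.42,  0.14],[0.21,  -0.68,  -0.70]]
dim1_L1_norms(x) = [0.16, 0.33, 0.33]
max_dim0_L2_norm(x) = 0.21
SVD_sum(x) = [[-0.04, 0.06, -0.07], [-0.07, 0.10, -0.12], [0.03, -0.05, 0.06]] + [[0.04,  0.02,  -0.01], [-0.1,  -0.05,  0.02], [-0.16,  -0.07,  0.02]] + [[0.0, -0.01, -0.01], [-0.0, 0.00, 0.0], [0.0, -0.01, -0.01]]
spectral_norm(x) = 0.22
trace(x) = 0.14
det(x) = -0.00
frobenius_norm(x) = 0.31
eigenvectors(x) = [[0.17,0.47,-0.51], [0.7,-0.48,0.01], [0.69,-0.74,0.86]]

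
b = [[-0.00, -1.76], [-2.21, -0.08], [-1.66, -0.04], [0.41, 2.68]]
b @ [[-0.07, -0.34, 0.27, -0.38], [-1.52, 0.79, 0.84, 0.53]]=[[2.68, -1.39, -1.48, -0.93], [0.28, 0.69, -0.66, 0.80], [0.18, 0.53, -0.48, 0.61], [-4.1, 1.98, 2.36, 1.26]]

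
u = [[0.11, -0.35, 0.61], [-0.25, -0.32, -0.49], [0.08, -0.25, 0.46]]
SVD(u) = [[-0.71, -0.38, -0.59], [0.46, -0.89, 0.02], [-0.53, -0.26, 0.81]] @ diag([0.9630276950866345, 0.514541633191943, 0.004956431003448148]) @ [[-0.24, 0.24, -0.94], [0.31, 0.94, 0.16], [-0.92, 0.25, 0.3]]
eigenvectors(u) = [[0.31, 0.92, 0.73],[0.93, -0.25, -0.41],[0.21, -0.30, 0.54]]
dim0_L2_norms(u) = [0.28, 0.54, 0.91]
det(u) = -0.00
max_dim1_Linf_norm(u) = 0.61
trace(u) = 0.25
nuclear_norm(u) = 1.48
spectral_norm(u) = 0.96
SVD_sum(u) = [[0.17,-0.17,0.64],  [-0.11,0.11,-0.42],  [0.13,-0.12,0.48]] + [[-0.06, -0.18, -0.03], [-0.14, -0.43, -0.07], [-0.04, -0.13, -0.02]] + [[0.00, -0.00, -0.00],[-0.00, 0.0, 0.00],[-0.0, 0.00, 0.0]]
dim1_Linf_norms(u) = [0.61, 0.49, 0.46]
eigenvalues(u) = [-0.52, 0.01, 0.76]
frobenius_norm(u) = 1.09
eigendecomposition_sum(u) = [[-0.05, -0.15, -0.04], [-0.16, -0.44, -0.12], [-0.04, -0.10, -0.03]] + [[0.0, -0.0, -0.01], [-0.00, 0.0, 0.00], [-0.0, 0.0, 0.00]] + [[0.16, -0.20, 0.66], [-0.09, 0.12, -0.37], [0.12, -0.15, 0.49]]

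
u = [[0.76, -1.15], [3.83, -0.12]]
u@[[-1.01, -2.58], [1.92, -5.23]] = [[-2.98, 4.05], [-4.1, -9.25]]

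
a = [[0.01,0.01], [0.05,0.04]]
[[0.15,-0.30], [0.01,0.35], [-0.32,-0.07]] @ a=[[-0.01,-0.01],[0.02,0.01],[-0.01,-0.01]]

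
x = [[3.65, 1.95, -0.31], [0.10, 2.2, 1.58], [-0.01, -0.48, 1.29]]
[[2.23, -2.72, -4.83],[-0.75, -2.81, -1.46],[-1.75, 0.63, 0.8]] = x @ [[0.25,-0.06,-0.85],[0.49,-1.28,-0.84],[-1.17,0.01,0.3]]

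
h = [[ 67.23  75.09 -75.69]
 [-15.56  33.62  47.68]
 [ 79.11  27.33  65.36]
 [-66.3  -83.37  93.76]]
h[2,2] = 65.36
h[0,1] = 75.09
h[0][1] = 75.09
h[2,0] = 79.11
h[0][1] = 75.09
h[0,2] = -75.69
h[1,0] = -15.56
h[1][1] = 33.62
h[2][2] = 65.36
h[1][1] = 33.62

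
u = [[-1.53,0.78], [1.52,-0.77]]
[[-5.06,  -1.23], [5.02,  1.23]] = u@[[2.28, 1.53], [-2.02, 1.42]]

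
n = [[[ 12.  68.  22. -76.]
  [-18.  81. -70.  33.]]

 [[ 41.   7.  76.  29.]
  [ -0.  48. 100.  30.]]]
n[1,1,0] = -0.0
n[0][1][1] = 81.0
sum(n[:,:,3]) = 16.0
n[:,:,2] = [[22.0, -70.0], [76.0, 100.0]]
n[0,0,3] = -76.0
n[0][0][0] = 12.0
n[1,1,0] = -0.0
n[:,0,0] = [12.0, 41.0]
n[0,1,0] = -18.0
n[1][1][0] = -0.0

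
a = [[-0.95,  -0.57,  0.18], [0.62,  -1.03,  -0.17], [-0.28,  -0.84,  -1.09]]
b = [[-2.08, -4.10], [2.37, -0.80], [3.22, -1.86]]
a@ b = [[1.2, 4.02], [-4.28, -1.4], [-4.92, 3.85]]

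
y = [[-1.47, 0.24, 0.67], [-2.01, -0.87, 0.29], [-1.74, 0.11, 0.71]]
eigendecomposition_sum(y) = [[(-0.01+0j), (-0+0j), 0.01+0.00j],[0.01-0.00j, 0.00+0.00j, -0.01-0.00j],[(-0.02+0j), (-0+0j), 0.02+0.00j]] + [[(-0.73+0.45j), 0.12+0.19j, 0.33-0.07j], [-1.01-1.67j, (-0.44+0.27j), (0.15+0.75j)], [-0.86+0.21j, 0.06+0.23j, 0.35+0.04j]] + [[(-0.73-0.45j), 0.12-0.19j, 0.33+0.07j], [-1.01+1.67j, (-0.44-0.27j), 0.15-0.75j], [-0.86-0.21j, (0.06-0.23j), 0.35-0.04j]]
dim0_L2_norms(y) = [3.04, 0.91, 1.02]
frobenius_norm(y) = 3.33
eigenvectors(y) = [[0.31+0.00j, 0.37j, 0.00-0.37j], [-0.43+0.00j, (-0.84+0j), -0.84-0.00j], [(0.85+0j), (-0.12+0.37j), -0.12-0.37j]]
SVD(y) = [[-0.49, 0.52, -0.7],[-0.66, -0.75, -0.10],[-0.58, 0.41, 0.71]] @ diag([3.1996652314823693, 0.9243485417086006, 0.0047095524268155504]) @ [[0.95, 0.12, -0.29], [0.03, 0.89, 0.46], [0.31, -0.44, 0.84]]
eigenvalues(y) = [(0.01+0j), (-0.82+0.76j), (-0.82-0.76j)]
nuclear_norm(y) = 4.13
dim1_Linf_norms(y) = [1.47, 2.01, 1.74]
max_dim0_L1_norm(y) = 5.22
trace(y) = -1.63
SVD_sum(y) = [[-1.48, -0.19, 0.45], [-1.99, -0.26, 0.61], [-1.75, -0.22, 0.53]] + [[0.01, 0.43, 0.22],  [-0.02, -0.61, -0.32],  [0.01, 0.34, 0.17]] + [[-0.0, 0.00, -0.0], [-0.00, 0.00, -0.0], [0.0, -0.00, 0.00]]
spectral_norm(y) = 3.20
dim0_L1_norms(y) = [5.22, 1.22, 1.67]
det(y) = 0.01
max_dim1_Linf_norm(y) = 2.01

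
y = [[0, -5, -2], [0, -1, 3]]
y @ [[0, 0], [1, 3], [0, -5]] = [[-5, -5], [-1, -18]]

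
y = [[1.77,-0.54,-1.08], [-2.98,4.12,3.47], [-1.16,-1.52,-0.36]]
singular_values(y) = [6.46, 2.14, 0.04]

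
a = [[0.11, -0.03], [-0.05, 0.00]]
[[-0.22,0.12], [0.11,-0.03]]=a @ [[-2.12, 0.53], [-0.32, -1.98]]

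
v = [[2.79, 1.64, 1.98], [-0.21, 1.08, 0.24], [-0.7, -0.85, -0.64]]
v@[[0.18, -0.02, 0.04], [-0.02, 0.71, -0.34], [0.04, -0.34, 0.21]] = [[0.55, 0.44, -0.03],[-0.05, 0.69, -0.33],[-0.13, -0.37, 0.13]]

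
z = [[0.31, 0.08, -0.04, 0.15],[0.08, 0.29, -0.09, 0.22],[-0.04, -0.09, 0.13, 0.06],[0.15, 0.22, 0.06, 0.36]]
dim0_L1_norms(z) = [0.58, 0.68, 0.32, 0.79]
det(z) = -0.00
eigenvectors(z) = [[-0.46, -0.19, 0.86, 0.08],  [-0.56, -0.53, -0.37, -0.52],  [0.05, -0.65, -0.18, 0.74],  [-0.69, 0.51, -0.29, 0.43]]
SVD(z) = [[-0.46, 0.86, -0.08, -0.19], [-0.56, -0.37, 0.52, -0.53], [0.05, -0.18, -0.74, -0.65], [-0.69, -0.29, -0.43, 0.51]] @ diag([0.635052559165376, 0.23323771596696685, 0.22406001668391784, 0.002350291816260665]) @ [[-0.46, -0.56, 0.05, -0.69], [0.86, -0.37, -0.18, -0.29], [-0.08, 0.52, -0.74, -0.43], [0.19, 0.53, 0.65, -0.51]]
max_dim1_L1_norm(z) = 0.79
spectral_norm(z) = 0.64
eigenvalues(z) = [0.64, -0.0, 0.23, 0.22]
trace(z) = 1.09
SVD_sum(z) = [[0.14,0.16,-0.02,0.20], [0.16,0.2,-0.02,0.24], [-0.02,-0.02,0.00,-0.02], [0.2,0.24,-0.02,0.3]] + [[0.17, -0.07, -0.04, -0.06], [-0.07, 0.03, 0.02, 0.03], [-0.04, 0.02, 0.01, 0.01], [-0.06, 0.03, 0.01, 0.02]] + [[0.00, -0.01, 0.01, 0.01],  [-0.01, 0.06, -0.09, -0.05],  [0.01, -0.09, 0.12, 0.07],  [0.01, -0.05, 0.07, 0.04]] + [[-0.0, -0.00, -0.00, 0.0], [-0.00, -0.0, -0.0, 0.00], [-0.0, -0.0, -0.0, 0.0], [0.0, 0.0, 0.00, -0.00]]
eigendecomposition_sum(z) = [[0.14, 0.16, -0.02, 0.20], [0.16, 0.2, -0.02, 0.24], [-0.02, -0.02, 0.00, -0.02], [0.20, 0.24, -0.02, 0.30]] + [[-0.0, -0.0, -0.0, 0.0], [-0.0, -0.00, -0.00, 0.00], [-0.00, -0.0, -0.00, 0.0], [0.0, 0.00, 0.00, -0.0]] + [[0.17, -0.07, -0.04, -0.06], [-0.07, 0.03, 0.02, 0.03], [-0.04, 0.02, 0.01, 0.01], [-0.06, 0.03, 0.01, 0.02]] + [[0.0, -0.01, 0.01, 0.01], [-0.01, 0.06, -0.09, -0.05], [0.01, -0.09, 0.12, 0.07], [0.01, -0.05, 0.07, 0.04]]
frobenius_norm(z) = 0.71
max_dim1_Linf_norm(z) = 0.36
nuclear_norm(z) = 1.09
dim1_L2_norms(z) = [0.36, 0.38, 0.17, 0.45]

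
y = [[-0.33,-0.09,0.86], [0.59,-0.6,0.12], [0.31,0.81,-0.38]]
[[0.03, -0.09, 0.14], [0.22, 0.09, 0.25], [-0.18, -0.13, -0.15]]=y@[[0.12, -0.04, 0.22], [-0.24, -0.21, -0.16], [0.06, -0.14, 0.23]]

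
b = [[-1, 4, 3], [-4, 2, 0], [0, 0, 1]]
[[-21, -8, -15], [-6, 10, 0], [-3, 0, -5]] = b @ [[0, -4, 0], [-3, -3, 0], [-3, 0, -5]]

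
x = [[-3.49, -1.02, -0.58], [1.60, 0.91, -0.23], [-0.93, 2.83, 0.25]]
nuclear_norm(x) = 7.58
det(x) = -5.99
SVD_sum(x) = [[-3.42, -1.27, -0.39],[1.66, 0.62, 0.19],[0.13, 0.05, 0.01]] + [[-0.09, 0.23, 0.01], [-0.10, 0.25, 0.02], [-1.05, 2.79, 0.18]] + [[0.02, 0.02, -0.21], [0.03, 0.04, -0.43], [-0.0, -0.01, 0.06]]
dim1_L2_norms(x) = [3.68, 1.85, 2.99]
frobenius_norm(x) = 5.09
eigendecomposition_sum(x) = [[(-3.3+0j), -0.42+0.00j, -0.55+0.00j], [(1.13-0j), (0.14-0j), (0.19-0j)], [(-1.7+0j), -0.22+0.00j, (-0.28+0j)]] + [[(-0.09+0.07j), -0.30+0.05j, -0.02-0.11j],[(0.24+0.13j), 0.38+0.58j, -0.21+0.14j],[0.38-0.54j, 1.52-0.75j, (0.26+0.55j)]] + [[(-0.09-0.07j), (-0.3-0.05j), (-0.02+0.11j)],  [0.24-0.13j, (0.38-0.58j), -0.21-0.14j],  [0.38+0.54j, 1.52+0.75j, (0.26-0.55j)]]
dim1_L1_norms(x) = [5.09, 2.74, 4.01]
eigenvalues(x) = [(-3.44+0j), (0.56+1.2j), (0.56-1.2j)]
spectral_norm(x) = 4.08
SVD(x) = [[-0.9, -0.08, -0.43], [0.44, -0.09, -0.90], [0.03, -0.99, 0.12]] @ diag([4.080224630146048, 3.007911183394323, 0.4883003997140576]) @ [[0.93, 0.35, 0.11], [0.35, -0.93, -0.06], [-0.08, -0.09, 0.99]]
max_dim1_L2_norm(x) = 3.68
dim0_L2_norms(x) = [3.95, 3.14, 0.67]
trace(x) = -2.33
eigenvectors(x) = [[(0.85+0j), 0.16+0.05j, (0.16-0.05j)], [(-0.29+0j), (-0.05-0.37j), -0.05+0.37j], [0.44+0.00j, -0.91+0.00j, -0.91-0.00j]]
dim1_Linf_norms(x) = [3.49, 1.6, 2.83]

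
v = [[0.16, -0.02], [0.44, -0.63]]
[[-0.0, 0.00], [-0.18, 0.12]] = v @ [[0.01, -0.01], [0.29, -0.19]]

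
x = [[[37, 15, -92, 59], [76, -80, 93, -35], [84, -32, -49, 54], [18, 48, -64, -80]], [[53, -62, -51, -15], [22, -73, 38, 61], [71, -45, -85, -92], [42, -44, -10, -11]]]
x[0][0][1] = 15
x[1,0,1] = -62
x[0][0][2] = -92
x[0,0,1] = 15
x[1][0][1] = -62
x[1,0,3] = -15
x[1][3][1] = -44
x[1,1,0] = 22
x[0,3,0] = 18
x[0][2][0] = 84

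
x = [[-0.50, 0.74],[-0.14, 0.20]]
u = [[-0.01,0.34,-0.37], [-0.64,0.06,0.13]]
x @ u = [[-0.47,-0.13,0.28], [-0.13,-0.04,0.08]]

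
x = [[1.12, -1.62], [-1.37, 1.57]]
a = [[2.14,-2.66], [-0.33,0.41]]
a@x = [[6.04, -7.64], [-0.93, 1.18]]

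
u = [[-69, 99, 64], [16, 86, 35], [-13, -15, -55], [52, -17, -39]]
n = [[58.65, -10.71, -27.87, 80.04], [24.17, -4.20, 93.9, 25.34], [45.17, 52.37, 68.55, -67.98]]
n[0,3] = 80.04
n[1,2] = 93.9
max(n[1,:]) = 93.9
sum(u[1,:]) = 137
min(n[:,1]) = -10.71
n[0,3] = 80.04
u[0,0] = -69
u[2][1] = -15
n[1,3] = 25.34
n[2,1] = 52.37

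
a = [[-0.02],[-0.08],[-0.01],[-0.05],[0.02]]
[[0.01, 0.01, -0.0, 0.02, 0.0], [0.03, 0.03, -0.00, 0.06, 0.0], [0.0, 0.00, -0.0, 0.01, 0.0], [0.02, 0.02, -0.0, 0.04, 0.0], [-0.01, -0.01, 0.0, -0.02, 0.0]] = a @[[-0.39, -0.34, 0.05, -0.76, -0.0]]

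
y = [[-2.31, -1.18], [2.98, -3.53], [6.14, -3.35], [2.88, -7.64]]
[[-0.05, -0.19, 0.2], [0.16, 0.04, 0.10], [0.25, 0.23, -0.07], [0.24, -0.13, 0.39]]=y @ [[0.03,0.06,-0.05], [-0.02,0.04,-0.07]]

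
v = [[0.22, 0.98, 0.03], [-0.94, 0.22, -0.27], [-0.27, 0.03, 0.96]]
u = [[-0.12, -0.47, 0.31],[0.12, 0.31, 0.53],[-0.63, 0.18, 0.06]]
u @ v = [[0.33, -0.21, 0.42],[-0.41, 0.2, 0.43],[-0.32, -0.58, -0.01]]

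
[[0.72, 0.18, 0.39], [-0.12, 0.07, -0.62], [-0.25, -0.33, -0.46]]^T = [[0.72, -0.12, -0.25], [0.18, 0.07, -0.33], [0.39, -0.62, -0.46]]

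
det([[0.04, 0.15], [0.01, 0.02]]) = -0.001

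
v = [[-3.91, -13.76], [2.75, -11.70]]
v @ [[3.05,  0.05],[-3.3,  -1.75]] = [[33.48,23.88], [47.0,20.61]]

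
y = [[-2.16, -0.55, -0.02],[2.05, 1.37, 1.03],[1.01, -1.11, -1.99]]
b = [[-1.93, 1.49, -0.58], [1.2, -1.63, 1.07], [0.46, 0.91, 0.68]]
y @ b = [[3.5, -2.34, 0.65],[-1.84, 1.76, 0.98],[-4.20, 1.5, -3.13]]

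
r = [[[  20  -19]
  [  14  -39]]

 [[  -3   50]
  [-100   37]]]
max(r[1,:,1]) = 50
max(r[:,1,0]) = 14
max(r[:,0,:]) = 50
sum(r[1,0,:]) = 47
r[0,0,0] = 20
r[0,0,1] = -19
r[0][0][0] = 20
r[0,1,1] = -39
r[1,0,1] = 50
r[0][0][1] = -19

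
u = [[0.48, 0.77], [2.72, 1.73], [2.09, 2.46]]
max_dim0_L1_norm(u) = 5.29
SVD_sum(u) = [[0.65, 0.58], [2.38, 2.12], [2.39, 2.13]] + [[-0.17, 0.19], [0.34, -0.39], [-0.30, 0.33]]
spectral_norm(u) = 4.59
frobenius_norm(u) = 4.65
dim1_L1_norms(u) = [1.25, 4.45, 4.55]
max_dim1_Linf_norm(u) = 2.72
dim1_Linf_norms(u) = [0.77, 2.72, 2.46]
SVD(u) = [[-0.19, 0.35], [-0.69, -0.71], [-0.7, 0.61]] @ diag([4.593652094519307, 0.7298358956083183]) @ [[-0.75, -0.67],[-0.67, 0.75]]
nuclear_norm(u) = 5.32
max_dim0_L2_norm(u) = 3.46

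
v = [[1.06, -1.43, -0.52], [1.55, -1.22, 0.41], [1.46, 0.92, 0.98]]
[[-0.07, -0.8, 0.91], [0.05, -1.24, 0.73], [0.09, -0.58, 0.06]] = v @ [[-0.02,  -0.41,  0.41],[-0.02,  0.38,  -0.20],[0.14,  -0.34,  -0.36]]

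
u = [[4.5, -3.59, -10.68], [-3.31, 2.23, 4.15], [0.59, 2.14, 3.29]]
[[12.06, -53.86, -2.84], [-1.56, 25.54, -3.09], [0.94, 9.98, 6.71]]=u @ [[0.20, -3.15, 2.82], [4.12, -0.37, 0.25], [-2.43, 3.84, 1.37]]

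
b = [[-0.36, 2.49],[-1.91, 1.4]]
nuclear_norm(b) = 4.52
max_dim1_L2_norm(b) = 2.52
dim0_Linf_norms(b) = [1.91, 2.49]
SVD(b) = [[-0.74,-0.68], [-0.68,0.74]] @ diag([3.1871721349430477, 1.3340666333592865]) @ [[0.49, -0.87], [-0.87, -0.49]]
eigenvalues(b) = [(0.52+2j), (0.52-2j)]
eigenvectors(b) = [[(0.75+0j), (0.75-0j)],[(0.27+0.6j), (0.27-0.6j)]]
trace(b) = 1.04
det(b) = 4.25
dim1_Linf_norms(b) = [2.49, 1.91]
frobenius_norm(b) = 3.46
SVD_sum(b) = [[-1.15, 2.05], [-1.05, 1.88]] + [[0.79, 0.44],[-0.86, -0.48]]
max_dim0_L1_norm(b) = 3.89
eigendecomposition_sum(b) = [[-0.18+1.11j, (1.24-0.32j)], [-0.96+0.25j, 0.70+0.88j]] + [[(-0.18-1.11j), 1.25+0.32j], [(-0.96-0.25j), 0.70-0.88j]]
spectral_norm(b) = 3.19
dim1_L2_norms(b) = [2.52, 2.37]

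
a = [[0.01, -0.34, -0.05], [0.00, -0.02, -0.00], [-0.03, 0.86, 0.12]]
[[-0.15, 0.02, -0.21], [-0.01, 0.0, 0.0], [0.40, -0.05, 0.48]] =a @ [[-1.58, -2.47, 3.60], [0.4, -0.17, -0.17], [0.04, 0.22, 6.16]]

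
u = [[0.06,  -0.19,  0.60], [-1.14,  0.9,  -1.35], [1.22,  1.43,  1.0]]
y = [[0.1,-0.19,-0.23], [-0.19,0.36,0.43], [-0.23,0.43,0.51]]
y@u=[[-0.06, -0.52, 0.09], [0.10, 0.98, -0.17], [0.12, 1.16, -0.21]]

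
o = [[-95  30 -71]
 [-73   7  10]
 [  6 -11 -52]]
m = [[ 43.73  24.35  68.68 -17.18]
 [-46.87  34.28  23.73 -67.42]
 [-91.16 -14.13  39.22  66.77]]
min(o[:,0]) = -95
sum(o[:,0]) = -162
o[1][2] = 10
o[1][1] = 7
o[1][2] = 10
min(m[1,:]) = -67.42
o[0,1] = 30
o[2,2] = -52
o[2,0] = 6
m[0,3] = -17.18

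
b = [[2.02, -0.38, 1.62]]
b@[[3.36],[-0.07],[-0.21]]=[[6.47]]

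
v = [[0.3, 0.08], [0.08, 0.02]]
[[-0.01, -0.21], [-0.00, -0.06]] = v@[[0.07,-0.69], [-0.35,-0.07]]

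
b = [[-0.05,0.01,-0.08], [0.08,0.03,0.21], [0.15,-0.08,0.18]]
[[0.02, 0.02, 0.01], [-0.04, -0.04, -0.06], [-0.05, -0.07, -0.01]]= b @ [[-0.29,-0.2,-0.03], [-0.05,0.18,-0.38], [-0.05,-0.14,-0.20]]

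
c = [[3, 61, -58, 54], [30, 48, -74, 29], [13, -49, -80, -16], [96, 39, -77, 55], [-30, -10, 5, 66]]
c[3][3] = 55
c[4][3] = 66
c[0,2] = -58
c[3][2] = -77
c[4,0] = -30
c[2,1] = -49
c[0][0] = 3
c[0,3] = 54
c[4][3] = 66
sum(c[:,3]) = 188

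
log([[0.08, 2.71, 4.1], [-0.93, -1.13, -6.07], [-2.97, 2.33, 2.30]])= [[0.91, 0.4, 1.69],[-1.51, 0.59, -1.16],[-0.31, 1.06, 2.00]]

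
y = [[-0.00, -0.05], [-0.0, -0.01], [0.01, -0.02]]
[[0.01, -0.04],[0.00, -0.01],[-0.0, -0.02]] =y@[[-0.65, -0.32], [-0.26, 0.78]]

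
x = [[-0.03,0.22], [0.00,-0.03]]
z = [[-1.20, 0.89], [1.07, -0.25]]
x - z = [[1.17, -0.67],[-1.07, 0.22]]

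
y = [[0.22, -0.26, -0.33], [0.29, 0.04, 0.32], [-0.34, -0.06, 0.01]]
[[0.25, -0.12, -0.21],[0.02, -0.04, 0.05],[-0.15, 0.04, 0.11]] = y@[[0.46, -0.18, -0.32],[-0.18, 0.30, 0.01],[-0.32, 0.01, 0.43]]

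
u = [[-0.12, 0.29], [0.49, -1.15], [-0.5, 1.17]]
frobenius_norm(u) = 1.81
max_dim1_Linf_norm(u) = 1.17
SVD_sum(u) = [[-0.12, 0.29], [0.49, -1.15], [-0.5, 1.17]] + [[0.0, 0.0], [-0.00, -0.00], [-0.00, -0.00]]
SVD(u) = [[-0.17, -0.95], [0.69, 0.08], [-0.70, 0.31]] @ diag([1.8110735884098177, 0.0035294991692808235]) @ [[0.39, -0.92],  [-0.92, -0.39]]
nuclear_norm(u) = 1.81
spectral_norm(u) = 1.81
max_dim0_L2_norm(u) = 1.67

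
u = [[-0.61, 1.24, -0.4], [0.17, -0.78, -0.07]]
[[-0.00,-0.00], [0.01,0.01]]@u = [[0.00, 0.0, 0.0], [-0.0, 0.0, -0.00]]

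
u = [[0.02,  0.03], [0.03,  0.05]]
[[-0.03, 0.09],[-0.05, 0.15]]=u@[[-0.83, 2.61], [-0.44, 1.37]]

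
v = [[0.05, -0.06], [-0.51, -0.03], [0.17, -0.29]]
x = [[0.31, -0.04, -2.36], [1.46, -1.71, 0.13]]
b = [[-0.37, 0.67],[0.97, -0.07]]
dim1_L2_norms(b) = [0.77, 0.97]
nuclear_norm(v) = 0.83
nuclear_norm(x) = 4.63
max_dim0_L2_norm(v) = 0.54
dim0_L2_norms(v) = [0.54, 0.3]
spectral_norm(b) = 1.10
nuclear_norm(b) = 1.67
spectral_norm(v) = 0.55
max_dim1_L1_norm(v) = 0.54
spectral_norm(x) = 2.40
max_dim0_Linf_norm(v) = 0.51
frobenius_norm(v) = 0.62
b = x @ v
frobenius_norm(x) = 3.28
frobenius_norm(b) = 1.24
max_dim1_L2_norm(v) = 0.51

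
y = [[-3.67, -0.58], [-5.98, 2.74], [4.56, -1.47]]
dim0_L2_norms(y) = [8.37, 3.16]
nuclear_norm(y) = 10.60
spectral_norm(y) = 8.75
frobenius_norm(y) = 8.95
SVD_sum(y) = [[-3.17,1.0], [-6.23,1.96], [4.57,-1.44]] + [[-0.50, -1.58], [0.25, 0.78], [-0.01, -0.03]]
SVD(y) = [[-0.38, 0.9], [-0.75, -0.44], [0.55, 0.02]] @ diag([8.753165517163833, 1.8465896753567155]) @ [[0.95,-0.30], [-0.3,-0.95]]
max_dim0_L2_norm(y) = 8.37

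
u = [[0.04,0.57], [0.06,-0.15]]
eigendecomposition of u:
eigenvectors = [[0.98, -0.88], [0.19, 0.47]]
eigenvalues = [0.15, -0.26]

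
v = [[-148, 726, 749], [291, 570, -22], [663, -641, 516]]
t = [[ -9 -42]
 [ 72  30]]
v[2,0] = 663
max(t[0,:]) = -9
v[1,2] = -22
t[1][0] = 72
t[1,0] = 72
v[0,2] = 749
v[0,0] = -148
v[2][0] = 663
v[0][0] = -148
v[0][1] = 726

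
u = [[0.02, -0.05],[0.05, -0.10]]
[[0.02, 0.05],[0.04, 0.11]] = u @ [[0.36, 0.98], [-0.21, -0.63]]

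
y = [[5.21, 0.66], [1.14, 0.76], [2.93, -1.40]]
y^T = [[5.21, 1.14, 2.93], [0.66, 0.76, -1.40]]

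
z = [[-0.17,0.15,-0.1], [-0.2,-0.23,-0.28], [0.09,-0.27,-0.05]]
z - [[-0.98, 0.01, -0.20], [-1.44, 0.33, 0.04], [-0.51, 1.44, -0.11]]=[[0.81, 0.14, 0.10], [1.24, -0.56, -0.32], [0.6, -1.71, 0.06]]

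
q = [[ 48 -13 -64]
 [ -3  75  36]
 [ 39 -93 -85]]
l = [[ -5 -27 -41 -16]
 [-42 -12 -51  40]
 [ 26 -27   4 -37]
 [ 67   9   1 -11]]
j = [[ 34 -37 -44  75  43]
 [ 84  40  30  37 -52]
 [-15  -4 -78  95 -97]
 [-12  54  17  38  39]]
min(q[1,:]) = -3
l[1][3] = 40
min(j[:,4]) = -97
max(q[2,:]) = 39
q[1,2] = 36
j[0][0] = 34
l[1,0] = -42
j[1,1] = 40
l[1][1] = -12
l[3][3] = -11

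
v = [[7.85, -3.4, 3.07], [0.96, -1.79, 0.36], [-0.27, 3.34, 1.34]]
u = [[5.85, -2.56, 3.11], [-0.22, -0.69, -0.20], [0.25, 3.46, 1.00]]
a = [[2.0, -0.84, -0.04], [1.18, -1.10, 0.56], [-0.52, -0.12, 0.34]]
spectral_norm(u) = 7.14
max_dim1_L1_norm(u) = 11.52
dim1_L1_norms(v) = [14.32, 3.11, 4.95]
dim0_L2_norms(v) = [7.91, 5.09, 3.37]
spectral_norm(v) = 9.31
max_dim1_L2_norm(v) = 9.09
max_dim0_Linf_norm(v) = 7.85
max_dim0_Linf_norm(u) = 5.85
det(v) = -15.20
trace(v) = 7.40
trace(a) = 1.24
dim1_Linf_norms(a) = [2.0, 1.18, 0.52]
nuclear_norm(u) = 10.84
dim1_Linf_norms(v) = [7.85, 1.79, 3.34]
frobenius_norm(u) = 8.00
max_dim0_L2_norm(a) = 2.38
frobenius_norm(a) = 2.83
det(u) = -2.25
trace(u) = 6.16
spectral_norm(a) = 2.71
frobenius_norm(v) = 9.99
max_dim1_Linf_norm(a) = 2.0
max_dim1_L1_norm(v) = 14.32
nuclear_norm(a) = 3.55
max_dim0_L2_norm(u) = 5.86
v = a + u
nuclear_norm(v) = 13.37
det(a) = -0.00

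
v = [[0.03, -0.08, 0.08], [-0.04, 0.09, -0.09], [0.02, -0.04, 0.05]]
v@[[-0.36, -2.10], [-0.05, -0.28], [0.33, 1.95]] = [[0.02, 0.12], [-0.02, -0.12], [0.01, 0.07]]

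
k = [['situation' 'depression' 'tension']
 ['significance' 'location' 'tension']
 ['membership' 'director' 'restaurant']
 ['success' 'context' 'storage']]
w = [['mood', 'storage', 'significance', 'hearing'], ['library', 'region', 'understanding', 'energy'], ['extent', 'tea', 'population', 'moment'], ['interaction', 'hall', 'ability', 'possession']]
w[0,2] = 'significance'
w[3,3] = 'possession'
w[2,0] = 'extent'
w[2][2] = 'population'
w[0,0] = 'mood'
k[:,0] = ['situation', 'significance', 'membership', 'success']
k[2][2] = 'restaurant'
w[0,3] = 'hearing'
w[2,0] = 'extent'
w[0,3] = 'hearing'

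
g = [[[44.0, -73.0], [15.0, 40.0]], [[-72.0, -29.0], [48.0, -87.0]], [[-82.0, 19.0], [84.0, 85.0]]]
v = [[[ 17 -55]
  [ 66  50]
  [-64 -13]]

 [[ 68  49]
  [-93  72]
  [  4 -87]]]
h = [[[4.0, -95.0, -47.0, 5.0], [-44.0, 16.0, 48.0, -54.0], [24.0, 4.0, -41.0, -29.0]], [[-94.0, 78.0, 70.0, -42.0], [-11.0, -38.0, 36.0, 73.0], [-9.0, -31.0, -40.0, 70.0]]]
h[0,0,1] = -95.0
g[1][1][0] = 48.0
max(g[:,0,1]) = 19.0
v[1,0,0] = 68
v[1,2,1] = -87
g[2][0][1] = 19.0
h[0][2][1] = 4.0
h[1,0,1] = 78.0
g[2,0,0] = -82.0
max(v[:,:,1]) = 72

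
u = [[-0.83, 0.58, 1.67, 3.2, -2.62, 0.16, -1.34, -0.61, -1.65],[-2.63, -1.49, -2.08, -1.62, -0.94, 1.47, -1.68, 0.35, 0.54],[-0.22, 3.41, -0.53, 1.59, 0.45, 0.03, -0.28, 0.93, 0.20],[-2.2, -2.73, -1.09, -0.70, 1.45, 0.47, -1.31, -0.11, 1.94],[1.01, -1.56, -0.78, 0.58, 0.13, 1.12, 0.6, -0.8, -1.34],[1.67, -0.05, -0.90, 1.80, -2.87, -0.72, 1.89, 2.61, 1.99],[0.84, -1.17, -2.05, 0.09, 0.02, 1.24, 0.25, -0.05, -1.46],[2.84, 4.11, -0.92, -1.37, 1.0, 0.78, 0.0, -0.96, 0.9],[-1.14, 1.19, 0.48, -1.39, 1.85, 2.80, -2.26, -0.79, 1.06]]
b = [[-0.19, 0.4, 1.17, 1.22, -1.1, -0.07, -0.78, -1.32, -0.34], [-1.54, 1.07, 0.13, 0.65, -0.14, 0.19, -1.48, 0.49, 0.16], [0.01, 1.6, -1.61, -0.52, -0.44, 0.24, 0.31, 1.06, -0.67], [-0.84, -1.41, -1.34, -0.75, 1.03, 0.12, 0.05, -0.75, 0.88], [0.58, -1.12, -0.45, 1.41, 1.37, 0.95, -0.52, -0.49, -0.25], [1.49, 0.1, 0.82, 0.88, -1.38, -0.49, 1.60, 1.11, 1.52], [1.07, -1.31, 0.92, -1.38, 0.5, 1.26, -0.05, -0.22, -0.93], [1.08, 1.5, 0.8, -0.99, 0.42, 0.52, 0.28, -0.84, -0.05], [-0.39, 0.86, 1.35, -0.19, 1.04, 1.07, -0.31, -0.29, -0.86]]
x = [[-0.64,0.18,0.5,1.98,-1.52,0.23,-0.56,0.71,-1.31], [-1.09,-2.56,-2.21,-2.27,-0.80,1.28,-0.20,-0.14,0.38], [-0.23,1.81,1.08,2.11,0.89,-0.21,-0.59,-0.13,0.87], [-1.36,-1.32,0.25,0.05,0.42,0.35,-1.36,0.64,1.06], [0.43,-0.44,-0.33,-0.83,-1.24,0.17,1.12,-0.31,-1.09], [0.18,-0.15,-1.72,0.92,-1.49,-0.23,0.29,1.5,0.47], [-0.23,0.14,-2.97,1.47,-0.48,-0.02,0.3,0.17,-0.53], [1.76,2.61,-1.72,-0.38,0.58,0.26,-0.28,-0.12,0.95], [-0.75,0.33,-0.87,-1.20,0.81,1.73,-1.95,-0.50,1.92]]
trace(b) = -2.35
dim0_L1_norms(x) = [6.67, 9.54, 11.65, 11.21, 8.23, 4.48, 6.65, 4.22, 8.58]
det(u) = -11071.35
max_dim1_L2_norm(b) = 3.45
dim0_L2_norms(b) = [2.85, 3.44, 3.16, 2.9, 2.79, 2.06, 2.43, 2.45, 2.31]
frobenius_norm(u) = 13.72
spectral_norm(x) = 5.89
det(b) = 579.83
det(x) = -0.01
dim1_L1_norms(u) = [12.66, 12.8, 7.64, 12.0, 7.92, 14.5, 7.17, 12.88, 12.96]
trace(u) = -3.79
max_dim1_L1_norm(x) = 10.93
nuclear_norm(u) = 34.83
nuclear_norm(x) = 23.62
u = b + x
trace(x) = -1.44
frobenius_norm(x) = 10.12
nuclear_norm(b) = 21.87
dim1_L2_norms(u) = [5.08, 4.73, 3.96, 4.67, 2.91, 5.47, 3.17, 5.57, 4.8]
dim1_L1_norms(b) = [6.59, 5.85, 6.46, 7.17, 7.14, 9.39, 7.64, 6.48, 6.36]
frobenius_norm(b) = 8.22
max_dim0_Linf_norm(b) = 1.61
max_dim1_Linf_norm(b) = 1.61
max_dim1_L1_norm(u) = 14.5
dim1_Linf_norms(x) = [1.98, 2.56, 2.11, 1.36, 1.24, 1.72, 2.97, 2.61, 1.95]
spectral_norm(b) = 4.24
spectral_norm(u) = 7.84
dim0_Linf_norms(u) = [2.84, 4.11, 2.08, 3.2, 2.87, 2.8, 2.26, 2.61, 1.99]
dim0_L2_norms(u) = [5.14, 6.61, 3.91, 4.82, 4.77, 3.76, 3.94, 3.22, 4.08]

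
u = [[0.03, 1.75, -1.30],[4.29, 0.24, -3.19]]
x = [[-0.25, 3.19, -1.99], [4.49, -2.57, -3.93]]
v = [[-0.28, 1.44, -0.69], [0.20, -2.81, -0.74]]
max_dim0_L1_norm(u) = 4.49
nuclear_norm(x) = 10.26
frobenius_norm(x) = 7.51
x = u + v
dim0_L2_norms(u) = [4.29, 1.77, 3.44]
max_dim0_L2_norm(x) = 4.5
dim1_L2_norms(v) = [1.62, 2.91]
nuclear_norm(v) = 4.15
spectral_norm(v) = 3.19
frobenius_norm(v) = 3.33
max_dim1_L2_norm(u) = 5.35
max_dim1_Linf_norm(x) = 4.49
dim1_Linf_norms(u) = [1.75, 4.29]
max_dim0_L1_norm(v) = 4.25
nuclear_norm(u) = 7.40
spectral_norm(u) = 5.43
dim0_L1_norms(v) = [0.48, 4.25, 1.43]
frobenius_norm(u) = 5.78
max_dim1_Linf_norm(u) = 4.29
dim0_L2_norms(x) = [4.5, 4.1, 4.41]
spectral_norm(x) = 6.50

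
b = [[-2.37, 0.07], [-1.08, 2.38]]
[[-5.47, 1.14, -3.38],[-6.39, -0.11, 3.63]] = b @ [[2.26, -0.49, 1.49],[-1.66, -0.27, 2.20]]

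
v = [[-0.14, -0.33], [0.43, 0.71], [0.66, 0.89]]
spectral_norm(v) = 1.43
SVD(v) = [[-0.25, 0.73], [0.58, -0.42], [0.78, 0.55]] @ diag([1.4270333479207429, 0.09367936764366086]) @ [[0.56, 0.83], [0.83, -0.56]]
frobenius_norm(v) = 1.43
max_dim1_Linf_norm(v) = 0.89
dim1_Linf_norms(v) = [0.33, 0.71, 0.89]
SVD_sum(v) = [[-0.2, -0.29], [0.46, 0.69], [0.62, 0.92]] + [[0.06, -0.04], [-0.03, 0.02], [0.04, -0.03]]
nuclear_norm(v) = 1.52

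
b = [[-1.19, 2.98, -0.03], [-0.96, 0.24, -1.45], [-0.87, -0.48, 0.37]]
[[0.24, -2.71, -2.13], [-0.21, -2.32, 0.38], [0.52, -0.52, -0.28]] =b@[[-0.39, 1.16, 0.38], [-0.07, -0.44, -0.57], [0.39, 0.76, -0.61]]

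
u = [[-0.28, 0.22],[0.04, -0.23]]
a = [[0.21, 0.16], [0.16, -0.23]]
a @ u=[[-0.05,0.01], [-0.05,0.09]]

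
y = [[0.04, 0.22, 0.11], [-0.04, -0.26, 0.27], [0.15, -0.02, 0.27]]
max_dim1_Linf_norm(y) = 0.27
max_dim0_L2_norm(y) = 0.4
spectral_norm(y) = 0.44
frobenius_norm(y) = 0.55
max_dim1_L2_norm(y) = 0.38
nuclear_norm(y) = 0.85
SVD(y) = [[-0.04, 0.78, 0.63], [0.81, -0.34, 0.47], [0.58, 0.53, -0.62]] @ diag([0.44146126177447337, 0.30980059917154584, 0.09558003507763059]) @ [[0.12, -0.53, 0.84],  [0.40, 0.80, 0.44],  [-0.91, 0.28, 0.31]]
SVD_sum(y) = [[-0.0,0.01,-0.02], [0.04,-0.19,0.30], [0.03,-0.13,0.22]] + [[0.10, 0.19, 0.11], [-0.04, -0.08, -0.05], [0.07, 0.13, 0.07]] + [[-0.05,0.02,0.02], [-0.04,0.01,0.01], [0.05,-0.02,-0.02]]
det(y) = 0.01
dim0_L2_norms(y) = [0.16, 0.34, 0.4]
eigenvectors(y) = [[0.50+0.00j, -0.72+0.00j, (-0.72-0j)], [(0.32+0j), 0.50-0.40j, (0.5+0.4j)], [(0.8+0j), 0.26+0.05j, 0.26-0.05j]]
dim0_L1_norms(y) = [0.23, 0.5, 0.65]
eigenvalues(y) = [(0.36+0j), (-0.15+0.12j), (-0.15-0.12j)]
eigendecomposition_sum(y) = [[0.08-0.00j, 0.02+0.00j, 0.17+0.00j],[(0.05-0j), (0.01+0j), 0.11+0.00j],[(0.12-0j), 0.03+0.00j, 0.27+0.00j]] + [[-0.02+0.10j, (0.1+0.12j), -0.03-0.11j], [-0.04-0.08j, (-0.14-0.03j), (0.08+0.06j)], [0.01-0.04j, (-0.03-0.05j), 0.00+0.04j]] + [[(-0.02-0.1j), (0.1-0.12j), (-0.03+0.11j)], [-0.04+0.08j, (-0.14+0.03j), 0.08-0.06j], [0.01+0.04j, -0.03+0.05j, -0.04j]]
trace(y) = 0.05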